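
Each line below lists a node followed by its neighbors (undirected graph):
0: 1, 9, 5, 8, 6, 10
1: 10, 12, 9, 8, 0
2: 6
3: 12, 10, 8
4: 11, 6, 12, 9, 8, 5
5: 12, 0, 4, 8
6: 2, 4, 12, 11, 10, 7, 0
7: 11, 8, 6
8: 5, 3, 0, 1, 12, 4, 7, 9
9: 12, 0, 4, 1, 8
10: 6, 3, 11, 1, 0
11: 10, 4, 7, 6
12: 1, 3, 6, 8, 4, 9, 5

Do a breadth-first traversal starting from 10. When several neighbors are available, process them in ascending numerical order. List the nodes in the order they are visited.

10 -> 0 -> 1 -> 3 -> 6 -> 11 -> 5 -> 8 -> 9 -> 12 -> 2 -> 4 -> 7

Visit 10; enqueue 0, 1, 3, 6, 11 → queue [0, 1, 3, 6, 11]
Visit 0; enqueue 5, 8, 9 → queue [1, 3, 6, 11, 5, 8, 9]
Visit 1; enqueue 12 → queue [3, 6, 11, 5, 8, 9, 12]
Visit 3 → queue [6, 11, 5, 8, 9, 12]
Visit 6; enqueue 2, 4, 7 → queue [11, 5, 8, 9, 12, 2, 4, 7]
Visit 11 → queue [5, 8, 9, 12, 2, 4, 7]
Visit 5 → queue [8, 9, 12, 2, 4, 7]
Visit 8 → queue [9, 12, 2, 4, 7]
Visit 9 → queue [12, 2, 4, 7]
Visit 12 → queue [2, 4, 7]
Visit 2 → queue [4, 7]
Visit 4 → queue [7]
Visit 7 → queue []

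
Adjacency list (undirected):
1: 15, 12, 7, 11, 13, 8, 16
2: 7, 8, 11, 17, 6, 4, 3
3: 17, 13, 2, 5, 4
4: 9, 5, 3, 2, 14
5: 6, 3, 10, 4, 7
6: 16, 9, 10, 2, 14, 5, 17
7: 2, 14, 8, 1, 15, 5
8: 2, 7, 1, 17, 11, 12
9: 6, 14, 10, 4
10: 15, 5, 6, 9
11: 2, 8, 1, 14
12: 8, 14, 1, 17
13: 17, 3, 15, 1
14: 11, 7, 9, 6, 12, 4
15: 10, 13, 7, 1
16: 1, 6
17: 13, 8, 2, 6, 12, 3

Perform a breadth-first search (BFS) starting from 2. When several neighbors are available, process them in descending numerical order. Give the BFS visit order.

2, 17, 11, 8, 7, 6, 4, 3, 13, 12, 14, 1, 15, 5, 16, 10, 9

Visit 2; enqueue 17, 11, 8, 7, 6, 4, 3 → queue [17, 11, 8, 7, 6, 4, 3]
Visit 17; enqueue 13, 12 → queue [11, 8, 7, 6, 4, 3, 13, 12]
Visit 11; enqueue 14, 1 → queue [8, 7, 6, 4, 3, 13, 12, 14, 1]
Visit 8 → queue [7, 6, 4, 3, 13, 12, 14, 1]
Visit 7; enqueue 15, 5 → queue [6, 4, 3, 13, 12, 14, 1, 15, 5]
Visit 6; enqueue 16, 10, 9 → queue [4, 3, 13, 12, 14, 1, 15, 5, 16, 10, 9]
Visit 4 → queue [3, 13, 12, 14, 1, 15, 5, 16, 10, 9]
Visit 3 → queue [13, 12, 14, 1, 15, 5, 16, 10, 9]
Visit 13 → queue [12, 14, 1, 15, 5, 16, 10, 9]
Visit 12 → queue [14, 1, 15, 5, 16, 10, 9]
Visit 14 → queue [1, 15, 5, 16, 10, 9]
Visit 1 → queue [15, 5, 16, 10, 9]
Visit 15 → queue [5, 16, 10, 9]
Visit 5 → queue [16, 10, 9]
Visit 16 → queue [10, 9]
Visit 10 → queue [9]
Visit 9 → queue []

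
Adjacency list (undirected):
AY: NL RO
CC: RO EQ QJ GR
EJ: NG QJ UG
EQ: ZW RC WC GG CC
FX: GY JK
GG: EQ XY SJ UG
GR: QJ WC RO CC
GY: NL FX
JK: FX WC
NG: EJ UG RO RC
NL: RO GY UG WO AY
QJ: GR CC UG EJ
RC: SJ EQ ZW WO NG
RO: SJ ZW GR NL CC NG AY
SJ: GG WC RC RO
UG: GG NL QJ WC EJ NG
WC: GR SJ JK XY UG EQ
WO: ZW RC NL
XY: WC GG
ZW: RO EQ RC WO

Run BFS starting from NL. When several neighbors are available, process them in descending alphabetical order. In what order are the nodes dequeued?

Visit NL; enqueue WO, UG, RO, GY, AY → queue [WO, UG, RO, GY, AY]
Visit WO; enqueue ZW, RC → queue [UG, RO, GY, AY, ZW, RC]
Visit UG; enqueue WC, QJ, NG, GG, EJ → queue [RO, GY, AY, ZW, RC, WC, QJ, NG, GG, EJ]
Visit RO; enqueue SJ, GR, CC → queue [GY, AY, ZW, RC, WC, QJ, NG, GG, EJ, SJ, GR, CC]
Visit GY; enqueue FX → queue [AY, ZW, RC, WC, QJ, NG, GG, EJ, SJ, GR, CC, FX]
Visit AY → queue [ZW, RC, WC, QJ, NG, GG, EJ, SJ, GR, CC, FX]
Visit ZW; enqueue EQ → queue [RC, WC, QJ, NG, GG, EJ, SJ, GR, CC, FX, EQ]
Visit RC → queue [WC, QJ, NG, GG, EJ, SJ, GR, CC, FX, EQ]
Visit WC; enqueue XY, JK → queue [QJ, NG, GG, EJ, SJ, GR, CC, FX, EQ, XY, JK]
Visit QJ → queue [NG, GG, EJ, SJ, GR, CC, FX, EQ, XY, JK]
Visit NG → queue [GG, EJ, SJ, GR, CC, FX, EQ, XY, JK]
Visit GG → queue [EJ, SJ, GR, CC, FX, EQ, XY, JK]
Visit EJ → queue [SJ, GR, CC, FX, EQ, XY, JK]
Visit SJ → queue [GR, CC, FX, EQ, XY, JK]
Visit GR → queue [CC, FX, EQ, XY, JK]
Visit CC → queue [FX, EQ, XY, JK]
Visit FX → queue [EQ, XY, JK]
Visit EQ → queue [XY, JK]
Visit XY → queue [JK]
Visit JK → queue []

NL WO UG RO GY AY ZW RC WC QJ NG GG EJ SJ GR CC FX EQ XY JK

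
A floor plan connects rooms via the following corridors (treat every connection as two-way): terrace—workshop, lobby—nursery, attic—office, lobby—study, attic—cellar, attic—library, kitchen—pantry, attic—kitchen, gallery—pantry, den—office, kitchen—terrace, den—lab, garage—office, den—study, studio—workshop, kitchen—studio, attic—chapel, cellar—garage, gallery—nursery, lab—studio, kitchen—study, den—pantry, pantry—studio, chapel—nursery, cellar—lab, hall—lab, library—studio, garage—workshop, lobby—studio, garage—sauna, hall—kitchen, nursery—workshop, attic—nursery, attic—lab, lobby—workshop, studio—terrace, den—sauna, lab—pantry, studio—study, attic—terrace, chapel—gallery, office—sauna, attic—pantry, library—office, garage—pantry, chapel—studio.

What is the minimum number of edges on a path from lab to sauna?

Level 0: lab
Level 1: attic, cellar, den, hall, pantry, studio
Level 2: chapel, gallery, garage, kitchen, library, lobby, nursery, office, sauna, study, terrace, workshop
sauna first appears at level 2.

2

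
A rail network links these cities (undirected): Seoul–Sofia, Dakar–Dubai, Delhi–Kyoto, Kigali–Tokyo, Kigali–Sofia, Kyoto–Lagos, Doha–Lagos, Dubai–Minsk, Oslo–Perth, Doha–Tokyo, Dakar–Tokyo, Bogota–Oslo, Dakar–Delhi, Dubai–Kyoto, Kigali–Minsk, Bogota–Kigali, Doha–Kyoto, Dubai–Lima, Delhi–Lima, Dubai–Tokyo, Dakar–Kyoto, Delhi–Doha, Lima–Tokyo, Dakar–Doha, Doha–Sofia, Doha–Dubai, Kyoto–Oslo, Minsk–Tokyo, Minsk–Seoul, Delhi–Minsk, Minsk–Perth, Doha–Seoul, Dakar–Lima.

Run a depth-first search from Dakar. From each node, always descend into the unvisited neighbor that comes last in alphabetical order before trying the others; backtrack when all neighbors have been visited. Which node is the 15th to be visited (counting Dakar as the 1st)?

Delhi

Visit Dakar
Dakar → Tokyo
Tokyo → Minsk
Minsk → Seoul
Seoul → Sofia
Sofia → Kigali
Kigali → Bogota
Bogota → Oslo
Oslo → Perth
Oslo → Kyoto
Kyoto → Lagos
Lagos → Doha
Doha → Dubai
Dubai → Lima
Lima → Delhi

Visit order: Dakar, Tokyo, Minsk, Seoul, Sofia, Kigali, Bogota, Oslo, Perth, Kyoto, Lagos, Doha, Dubai, Lima, Delhi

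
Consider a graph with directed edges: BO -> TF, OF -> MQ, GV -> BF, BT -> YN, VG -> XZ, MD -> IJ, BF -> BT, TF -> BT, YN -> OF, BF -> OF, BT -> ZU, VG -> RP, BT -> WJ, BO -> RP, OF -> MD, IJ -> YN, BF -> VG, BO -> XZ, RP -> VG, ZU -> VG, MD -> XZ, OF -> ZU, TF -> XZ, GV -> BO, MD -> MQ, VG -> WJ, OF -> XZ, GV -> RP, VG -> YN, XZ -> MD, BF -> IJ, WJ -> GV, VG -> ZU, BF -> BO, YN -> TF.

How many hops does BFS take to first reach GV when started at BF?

3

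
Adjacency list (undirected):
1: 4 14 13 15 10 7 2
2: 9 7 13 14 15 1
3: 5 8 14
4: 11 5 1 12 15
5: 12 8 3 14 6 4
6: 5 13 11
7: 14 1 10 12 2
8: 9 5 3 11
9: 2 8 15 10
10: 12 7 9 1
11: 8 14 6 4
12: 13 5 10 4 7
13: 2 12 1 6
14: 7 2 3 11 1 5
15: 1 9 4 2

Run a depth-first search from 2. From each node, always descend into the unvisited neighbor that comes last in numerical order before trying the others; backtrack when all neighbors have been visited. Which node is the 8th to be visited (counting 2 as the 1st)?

Visit 2
2 → 15
15 → 9
9 → 10
10 → 12
12 → 13
13 → 6
6 → 11
11 → 14
14 → 7
7 → 1
1 → 4
4 → 5
5 → 8
8 → 3

Visit order: 2, 15, 9, 10, 12, 13, 6, 11, 14, 7, 1, 4, 5, 8, 3

11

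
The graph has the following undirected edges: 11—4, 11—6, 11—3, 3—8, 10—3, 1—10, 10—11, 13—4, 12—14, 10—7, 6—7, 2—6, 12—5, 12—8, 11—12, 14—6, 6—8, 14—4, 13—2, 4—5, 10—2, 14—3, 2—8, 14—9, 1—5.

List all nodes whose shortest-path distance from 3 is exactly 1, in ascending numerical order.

8, 10, 11, 14

Level 0: 3
Level 1: 8, 10, 11, 14
Level 2: 1, 2, 4, 6, 7, 9, 12
Level 3: 5, 13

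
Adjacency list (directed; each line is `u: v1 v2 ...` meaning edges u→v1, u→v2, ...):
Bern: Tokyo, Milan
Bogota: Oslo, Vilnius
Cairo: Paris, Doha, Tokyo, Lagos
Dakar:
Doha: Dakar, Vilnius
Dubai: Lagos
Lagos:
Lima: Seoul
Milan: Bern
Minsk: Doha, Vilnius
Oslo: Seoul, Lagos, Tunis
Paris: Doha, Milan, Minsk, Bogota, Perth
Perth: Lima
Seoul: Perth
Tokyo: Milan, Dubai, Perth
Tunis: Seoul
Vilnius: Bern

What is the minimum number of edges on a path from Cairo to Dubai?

Level 0: Cairo
Level 1: Doha, Lagos, Paris, Tokyo
Level 2: Bogota, Dakar, Dubai, Milan, Minsk, Perth, Vilnius
Level 3: Bern, Lima, Oslo
Level 4: Seoul, Tunis
Dubai first appears at level 2.

2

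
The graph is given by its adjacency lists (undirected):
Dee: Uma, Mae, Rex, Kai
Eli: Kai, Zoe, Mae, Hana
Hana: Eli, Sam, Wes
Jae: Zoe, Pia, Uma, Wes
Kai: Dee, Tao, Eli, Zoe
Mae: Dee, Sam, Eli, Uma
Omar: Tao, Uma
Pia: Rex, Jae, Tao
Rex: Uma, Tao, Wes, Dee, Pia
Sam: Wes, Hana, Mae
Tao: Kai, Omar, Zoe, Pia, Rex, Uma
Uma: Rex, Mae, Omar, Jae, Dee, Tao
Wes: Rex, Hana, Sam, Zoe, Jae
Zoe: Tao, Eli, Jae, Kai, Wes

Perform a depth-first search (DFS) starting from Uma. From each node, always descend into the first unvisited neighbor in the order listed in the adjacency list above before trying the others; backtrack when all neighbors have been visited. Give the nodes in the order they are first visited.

Visit Uma
Uma → Rex
Rex → Tao
Tao → Kai
Kai → Dee
Dee → Mae
Mae → Sam
Sam → Wes
Wes → Hana
Hana → Eli
Eli → Zoe
Zoe → Jae
Jae → Pia
Tao → Omar

Uma, Rex, Tao, Kai, Dee, Mae, Sam, Wes, Hana, Eli, Zoe, Jae, Pia, Omar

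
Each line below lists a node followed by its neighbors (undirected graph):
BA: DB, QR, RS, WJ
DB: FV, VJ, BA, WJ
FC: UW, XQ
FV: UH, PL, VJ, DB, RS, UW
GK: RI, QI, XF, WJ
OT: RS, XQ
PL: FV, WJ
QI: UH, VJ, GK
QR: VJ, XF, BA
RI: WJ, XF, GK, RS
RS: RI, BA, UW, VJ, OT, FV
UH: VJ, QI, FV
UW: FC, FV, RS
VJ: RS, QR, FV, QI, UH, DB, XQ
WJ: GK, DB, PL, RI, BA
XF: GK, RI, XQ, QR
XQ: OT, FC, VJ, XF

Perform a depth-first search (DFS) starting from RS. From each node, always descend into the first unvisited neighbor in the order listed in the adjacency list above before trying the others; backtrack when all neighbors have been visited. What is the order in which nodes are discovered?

Visit RS
RS → RI
RI → WJ
WJ → GK
GK → QI
QI → UH
UH → VJ
VJ → QR
QR → XF
XF → XQ
XQ → OT
XQ → FC
FC → UW
UW → FV
FV → PL
FV → DB
DB → BA

RS RI WJ GK QI UH VJ QR XF XQ OT FC UW FV PL DB BA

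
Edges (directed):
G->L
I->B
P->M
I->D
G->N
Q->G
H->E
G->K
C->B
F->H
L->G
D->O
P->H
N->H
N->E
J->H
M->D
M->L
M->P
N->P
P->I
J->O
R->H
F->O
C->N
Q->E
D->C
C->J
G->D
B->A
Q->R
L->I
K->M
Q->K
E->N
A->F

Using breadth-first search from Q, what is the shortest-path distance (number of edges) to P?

3

Level 0: Q
Level 1: E, G, K, R
Level 2: D, H, L, M, N
Level 3: C, I, O, P
Level 4: B, J
Level 5: A
Level 6: F
P first appears at level 3.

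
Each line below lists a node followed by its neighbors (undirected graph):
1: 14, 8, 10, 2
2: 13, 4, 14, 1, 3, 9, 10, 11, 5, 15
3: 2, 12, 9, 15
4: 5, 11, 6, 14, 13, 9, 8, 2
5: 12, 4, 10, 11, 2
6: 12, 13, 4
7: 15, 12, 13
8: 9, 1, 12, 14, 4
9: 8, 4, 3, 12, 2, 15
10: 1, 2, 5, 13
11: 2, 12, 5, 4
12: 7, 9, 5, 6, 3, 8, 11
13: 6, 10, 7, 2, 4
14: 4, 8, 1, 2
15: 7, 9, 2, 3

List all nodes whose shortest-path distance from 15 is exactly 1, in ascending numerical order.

2, 3, 7, 9

Level 0: 15
Level 1: 2, 3, 7, 9
Level 2: 1, 4, 5, 8, 10, 11, 12, 13, 14
Level 3: 6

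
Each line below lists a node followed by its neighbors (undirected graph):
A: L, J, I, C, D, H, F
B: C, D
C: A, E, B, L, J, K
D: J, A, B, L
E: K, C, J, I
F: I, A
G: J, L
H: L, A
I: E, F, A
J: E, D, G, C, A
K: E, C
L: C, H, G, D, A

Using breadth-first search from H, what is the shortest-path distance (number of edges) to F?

Level 0: H
Level 1: A, L
Level 2: C, D, F, G, I, J
Level 3: B, E, K
F first appears at level 2.

2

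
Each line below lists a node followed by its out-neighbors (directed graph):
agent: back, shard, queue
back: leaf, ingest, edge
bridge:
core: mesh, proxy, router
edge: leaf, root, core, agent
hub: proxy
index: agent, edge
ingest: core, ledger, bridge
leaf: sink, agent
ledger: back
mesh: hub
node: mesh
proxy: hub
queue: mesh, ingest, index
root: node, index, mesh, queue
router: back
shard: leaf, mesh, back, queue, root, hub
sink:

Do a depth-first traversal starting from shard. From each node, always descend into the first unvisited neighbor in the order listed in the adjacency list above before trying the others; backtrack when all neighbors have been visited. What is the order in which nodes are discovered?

Visit shard
shard → leaf
leaf → sink
leaf → agent
agent → back
back → ingest
ingest → core
core → mesh
mesh → hub
hub → proxy
core → router
ingest → ledger
ingest → bridge
back → edge
edge → root
root → node
root → index
root → queue

shard, leaf, sink, agent, back, ingest, core, mesh, hub, proxy, router, ledger, bridge, edge, root, node, index, queue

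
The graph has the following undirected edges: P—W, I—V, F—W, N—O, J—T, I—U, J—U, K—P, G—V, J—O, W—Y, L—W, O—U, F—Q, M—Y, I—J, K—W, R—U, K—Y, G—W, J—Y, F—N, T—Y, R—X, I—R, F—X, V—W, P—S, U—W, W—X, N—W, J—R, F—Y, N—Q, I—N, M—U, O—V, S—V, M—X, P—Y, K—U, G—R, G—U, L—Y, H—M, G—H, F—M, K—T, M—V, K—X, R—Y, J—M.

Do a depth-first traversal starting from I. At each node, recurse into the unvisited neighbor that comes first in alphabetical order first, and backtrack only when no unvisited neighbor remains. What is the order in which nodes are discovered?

I -> J -> M -> F -> N -> O -> U -> G -> H -> R -> X -> K -> P -> S -> V -> W -> L -> Y -> T -> Q

Visit I
I → J
J → M
M → F
F → N
N → O
O → U
U → G
G → H
G → R
R → X
X → K
K → P
P → S
S → V
V → W
W → L
L → Y
Y → T
N → Q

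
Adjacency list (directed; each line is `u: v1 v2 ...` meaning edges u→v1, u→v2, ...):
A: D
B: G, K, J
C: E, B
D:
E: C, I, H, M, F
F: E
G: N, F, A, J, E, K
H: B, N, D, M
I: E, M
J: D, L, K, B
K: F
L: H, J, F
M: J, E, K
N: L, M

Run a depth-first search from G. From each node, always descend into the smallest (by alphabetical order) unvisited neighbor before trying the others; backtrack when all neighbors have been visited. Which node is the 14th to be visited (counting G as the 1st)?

Visit G
G → A
A → D
G → E
E → C
C → B
B → J
J → K
K → F
J → L
L → H
H → M
H → N
E → I

Visit order: G, A, D, E, C, B, J, K, F, L, H, M, N, I

I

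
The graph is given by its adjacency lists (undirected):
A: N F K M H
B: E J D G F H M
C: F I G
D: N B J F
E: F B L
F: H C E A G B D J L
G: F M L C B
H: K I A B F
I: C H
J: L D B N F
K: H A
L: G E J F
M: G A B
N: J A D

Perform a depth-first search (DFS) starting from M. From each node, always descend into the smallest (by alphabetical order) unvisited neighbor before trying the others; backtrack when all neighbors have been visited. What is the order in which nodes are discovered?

Visit M
M → A
A → F
F → B
B → D
D → J
J → L
L → E
L → G
G → C
C → I
I → H
H → K
J → N

M A F B D J L E G C I H K N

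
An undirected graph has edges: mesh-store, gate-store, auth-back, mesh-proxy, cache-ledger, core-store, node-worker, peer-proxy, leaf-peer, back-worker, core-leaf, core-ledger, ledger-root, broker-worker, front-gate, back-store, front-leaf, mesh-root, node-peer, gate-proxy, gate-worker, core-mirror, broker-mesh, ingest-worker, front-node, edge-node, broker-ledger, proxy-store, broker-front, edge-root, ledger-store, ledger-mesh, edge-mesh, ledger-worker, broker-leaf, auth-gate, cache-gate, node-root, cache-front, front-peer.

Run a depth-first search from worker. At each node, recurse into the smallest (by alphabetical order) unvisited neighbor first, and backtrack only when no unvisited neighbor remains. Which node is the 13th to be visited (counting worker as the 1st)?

node

Visit worker
worker → back
back → auth
auth → gate
gate → cache
cache → front
front → broker
broker → leaf
leaf → core
core → ledger
ledger → mesh
mesh → edge
edge → node
node → peer
peer → proxy
proxy → store
node → root
core → mirror
worker → ingest

Visit order: worker, back, auth, gate, cache, front, broker, leaf, core, ledger, mesh, edge, node, peer, proxy, store, root, mirror, ingest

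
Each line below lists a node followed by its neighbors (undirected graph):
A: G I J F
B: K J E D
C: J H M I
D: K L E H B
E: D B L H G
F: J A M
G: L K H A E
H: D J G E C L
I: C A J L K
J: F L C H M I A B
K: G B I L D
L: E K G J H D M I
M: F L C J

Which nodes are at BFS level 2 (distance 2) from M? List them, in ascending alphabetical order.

A, B, D, E, G, H, I, K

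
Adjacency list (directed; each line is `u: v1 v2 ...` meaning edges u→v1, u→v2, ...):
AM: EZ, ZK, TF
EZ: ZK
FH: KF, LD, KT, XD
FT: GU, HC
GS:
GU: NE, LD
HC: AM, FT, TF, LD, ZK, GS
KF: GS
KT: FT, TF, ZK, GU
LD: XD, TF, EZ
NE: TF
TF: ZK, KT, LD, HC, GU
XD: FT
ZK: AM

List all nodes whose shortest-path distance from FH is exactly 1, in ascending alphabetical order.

KF, KT, LD, XD

Level 0: FH
Level 1: KF, KT, LD, XD
Level 2: EZ, FT, GS, GU, TF, ZK
Level 3: AM, HC, NE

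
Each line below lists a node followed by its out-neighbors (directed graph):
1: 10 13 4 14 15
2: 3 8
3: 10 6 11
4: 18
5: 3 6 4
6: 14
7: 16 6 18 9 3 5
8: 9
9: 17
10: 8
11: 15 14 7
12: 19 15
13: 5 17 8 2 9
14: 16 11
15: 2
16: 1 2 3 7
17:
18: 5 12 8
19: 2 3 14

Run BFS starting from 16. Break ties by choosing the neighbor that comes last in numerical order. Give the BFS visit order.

16 → 7 → 3 → 2 → 1 → 18 → 9 → 6 → 5 → 11 → 10 → 8 → 15 → 14 → 13 → 4 → 12 → 17 → 19

Visit 16; enqueue 7, 3, 2, 1 → queue [7, 3, 2, 1]
Visit 7; enqueue 18, 9, 6, 5 → queue [3, 2, 1, 18, 9, 6, 5]
Visit 3; enqueue 11, 10 → queue [2, 1, 18, 9, 6, 5, 11, 10]
Visit 2; enqueue 8 → queue [1, 18, 9, 6, 5, 11, 10, 8]
Visit 1; enqueue 15, 14, 13, 4 → queue [18, 9, 6, 5, 11, 10, 8, 15, 14, 13, 4]
Visit 18; enqueue 12 → queue [9, 6, 5, 11, 10, 8, 15, 14, 13, 4, 12]
Visit 9; enqueue 17 → queue [6, 5, 11, 10, 8, 15, 14, 13, 4, 12, 17]
Visit 6 → queue [5, 11, 10, 8, 15, 14, 13, 4, 12, 17]
Visit 5 → queue [11, 10, 8, 15, 14, 13, 4, 12, 17]
Visit 11 → queue [10, 8, 15, 14, 13, 4, 12, 17]
Visit 10 → queue [8, 15, 14, 13, 4, 12, 17]
Visit 8 → queue [15, 14, 13, 4, 12, 17]
Visit 15 → queue [14, 13, 4, 12, 17]
Visit 14 → queue [13, 4, 12, 17]
Visit 13 → queue [4, 12, 17]
Visit 4 → queue [12, 17]
Visit 12; enqueue 19 → queue [17, 19]
Visit 17 → queue [19]
Visit 19 → queue []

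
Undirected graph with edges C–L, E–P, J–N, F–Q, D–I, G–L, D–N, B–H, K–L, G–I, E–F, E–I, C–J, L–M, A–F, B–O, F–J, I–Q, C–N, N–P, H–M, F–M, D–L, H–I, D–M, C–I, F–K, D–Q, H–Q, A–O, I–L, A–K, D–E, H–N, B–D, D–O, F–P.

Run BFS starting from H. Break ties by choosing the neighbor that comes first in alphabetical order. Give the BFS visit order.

H, B, I, M, N, Q, D, O, C, E, G, L, F, J, P, A, K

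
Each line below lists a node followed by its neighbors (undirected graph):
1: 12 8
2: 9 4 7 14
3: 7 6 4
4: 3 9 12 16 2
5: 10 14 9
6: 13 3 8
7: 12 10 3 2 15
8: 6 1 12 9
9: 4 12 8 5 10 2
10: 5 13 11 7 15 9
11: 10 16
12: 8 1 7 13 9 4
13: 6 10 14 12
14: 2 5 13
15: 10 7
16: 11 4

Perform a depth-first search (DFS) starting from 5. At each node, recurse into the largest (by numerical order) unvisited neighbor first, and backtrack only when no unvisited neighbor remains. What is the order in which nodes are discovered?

5 → 14 → 13 → 12 → 9 → 10 → 15 → 7 → 3 → 6 → 8 → 1 → 4 → 16 → 11 → 2

Visit 5
5 → 14
14 → 13
13 → 12
12 → 9
9 → 10
10 → 15
15 → 7
7 → 3
3 → 6
6 → 8
8 → 1
3 → 4
4 → 16
16 → 11
4 → 2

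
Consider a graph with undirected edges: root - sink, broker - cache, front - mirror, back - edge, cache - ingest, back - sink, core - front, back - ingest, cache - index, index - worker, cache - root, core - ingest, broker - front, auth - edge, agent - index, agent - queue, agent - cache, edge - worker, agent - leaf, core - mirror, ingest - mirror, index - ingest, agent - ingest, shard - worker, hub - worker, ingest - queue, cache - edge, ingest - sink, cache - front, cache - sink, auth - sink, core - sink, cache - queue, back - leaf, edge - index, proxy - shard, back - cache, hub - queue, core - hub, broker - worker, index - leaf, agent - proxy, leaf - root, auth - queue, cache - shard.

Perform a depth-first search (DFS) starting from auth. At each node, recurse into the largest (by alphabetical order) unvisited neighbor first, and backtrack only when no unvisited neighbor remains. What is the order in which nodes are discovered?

auth → sink → root → leaf → index → worker → shard → proxy → agent → queue → ingest → mirror → front → core → hub → cache → edge → back → broker

Visit auth
auth → sink
sink → root
root → leaf
leaf → index
index → worker
worker → shard
shard → proxy
proxy → agent
agent → queue
queue → ingest
ingest → mirror
mirror → front
front → core
core → hub
front → cache
cache → edge
edge → back
cache → broker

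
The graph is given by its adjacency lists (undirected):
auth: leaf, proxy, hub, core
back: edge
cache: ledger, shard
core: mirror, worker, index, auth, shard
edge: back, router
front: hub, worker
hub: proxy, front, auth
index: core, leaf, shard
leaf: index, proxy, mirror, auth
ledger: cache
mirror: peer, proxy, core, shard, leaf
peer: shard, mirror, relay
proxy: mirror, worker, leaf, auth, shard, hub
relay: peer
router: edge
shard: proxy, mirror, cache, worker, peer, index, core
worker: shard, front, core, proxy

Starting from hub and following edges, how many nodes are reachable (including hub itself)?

BFS from hub visits: hub, proxy, front, auth, worker, shard, mirror, leaf, core, peer, index, cache, relay, ledger
Reachable nodes: 14 of 17 total.

14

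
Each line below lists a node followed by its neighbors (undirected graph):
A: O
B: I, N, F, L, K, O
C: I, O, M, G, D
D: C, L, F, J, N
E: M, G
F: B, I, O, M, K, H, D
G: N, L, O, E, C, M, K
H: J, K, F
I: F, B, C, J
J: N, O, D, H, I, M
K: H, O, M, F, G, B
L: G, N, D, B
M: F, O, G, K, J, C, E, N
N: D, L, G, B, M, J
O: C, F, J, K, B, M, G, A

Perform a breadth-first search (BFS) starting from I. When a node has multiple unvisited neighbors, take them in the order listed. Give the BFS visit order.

Visit I; enqueue F, B, C, J → queue [F, B, C, J]
Visit F; enqueue O, M, K, H, D → queue [B, C, J, O, M, K, H, D]
Visit B; enqueue N, L → queue [C, J, O, M, K, H, D, N, L]
Visit C; enqueue G → queue [J, O, M, K, H, D, N, L, G]
Visit J → queue [O, M, K, H, D, N, L, G]
Visit O; enqueue A → queue [M, K, H, D, N, L, G, A]
Visit M; enqueue E → queue [K, H, D, N, L, G, A, E]
Visit K → queue [H, D, N, L, G, A, E]
Visit H → queue [D, N, L, G, A, E]
Visit D → queue [N, L, G, A, E]
Visit N → queue [L, G, A, E]
Visit L → queue [G, A, E]
Visit G → queue [A, E]
Visit A → queue [E]
Visit E → queue []

I -> F -> B -> C -> J -> O -> M -> K -> H -> D -> N -> L -> G -> A -> E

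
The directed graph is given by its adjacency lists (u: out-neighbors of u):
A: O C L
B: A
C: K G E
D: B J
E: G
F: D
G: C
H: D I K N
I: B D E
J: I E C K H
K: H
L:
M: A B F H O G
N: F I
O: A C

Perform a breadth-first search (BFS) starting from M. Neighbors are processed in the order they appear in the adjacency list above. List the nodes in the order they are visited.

M -> A -> B -> F -> H -> O -> G -> C -> L -> D -> I -> K -> N -> E -> J

Visit M; enqueue A, B, F, H, O, G → queue [A, B, F, H, O, G]
Visit A; enqueue C, L → queue [B, F, H, O, G, C, L]
Visit B → queue [F, H, O, G, C, L]
Visit F; enqueue D → queue [H, O, G, C, L, D]
Visit H; enqueue I, K, N → queue [O, G, C, L, D, I, K, N]
Visit O → queue [G, C, L, D, I, K, N]
Visit G → queue [C, L, D, I, K, N]
Visit C; enqueue E → queue [L, D, I, K, N, E]
Visit L → queue [D, I, K, N, E]
Visit D; enqueue J → queue [I, K, N, E, J]
Visit I → queue [K, N, E, J]
Visit K → queue [N, E, J]
Visit N → queue [E, J]
Visit E → queue [J]
Visit J → queue []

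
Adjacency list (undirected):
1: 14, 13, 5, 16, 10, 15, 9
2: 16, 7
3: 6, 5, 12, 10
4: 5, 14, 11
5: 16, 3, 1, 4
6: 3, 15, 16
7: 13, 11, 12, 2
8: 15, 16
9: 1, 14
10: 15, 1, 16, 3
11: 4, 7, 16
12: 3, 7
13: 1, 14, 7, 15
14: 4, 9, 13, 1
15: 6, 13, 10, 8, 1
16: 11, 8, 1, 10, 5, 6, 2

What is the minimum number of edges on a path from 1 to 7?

Level 0: 1
Level 1: 5, 9, 10, 13, 14, 15, 16
Level 2: 2, 3, 4, 6, 7, 8, 11
Level 3: 12
7 first appears at level 2.

2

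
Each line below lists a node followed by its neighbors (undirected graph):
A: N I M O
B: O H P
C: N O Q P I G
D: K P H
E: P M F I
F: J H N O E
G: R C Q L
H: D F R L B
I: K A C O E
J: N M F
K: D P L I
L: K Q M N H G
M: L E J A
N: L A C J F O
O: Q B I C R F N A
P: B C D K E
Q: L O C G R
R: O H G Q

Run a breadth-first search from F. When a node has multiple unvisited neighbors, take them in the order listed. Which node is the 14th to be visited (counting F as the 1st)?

Visit F; enqueue J, H, N, O, E → queue [J, H, N, O, E]
Visit J; enqueue M → queue [H, N, O, E, M]
Visit H; enqueue D, R, L, B → queue [N, O, E, M, D, R, L, B]
Visit N; enqueue A, C → queue [O, E, M, D, R, L, B, A, C]
Visit O; enqueue Q, I → queue [E, M, D, R, L, B, A, C, Q, I]
Visit E; enqueue P → queue [M, D, R, L, B, A, C, Q, I, P]
Visit M → queue [D, R, L, B, A, C, Q, I, P]
Visit D; enqueue K → queue [R, L, B, A, C, Q, I, P, K]
Visit R; enqueue G → queue [L, B, A, C, Q, I, P, K, G]
Visit L → queue [B, A, C, Q, I, P, K, G]
Visit B → queue [A, C, Q, I, P, K, G]
Visit A → queue [C, Q, I, P, K, G]
Visit C → queue [Q, I, P, K, G]
Visit Q → queue [I, P, K, G]
Visit I → queue [P, K, G]
Visit P → queue [K, G]
Visit K → queue [G]
Visit G → queue []

Visit order: F, J, H, N, O, E, M, D, R, L, B, A, C, Q, I, P, K, G

Q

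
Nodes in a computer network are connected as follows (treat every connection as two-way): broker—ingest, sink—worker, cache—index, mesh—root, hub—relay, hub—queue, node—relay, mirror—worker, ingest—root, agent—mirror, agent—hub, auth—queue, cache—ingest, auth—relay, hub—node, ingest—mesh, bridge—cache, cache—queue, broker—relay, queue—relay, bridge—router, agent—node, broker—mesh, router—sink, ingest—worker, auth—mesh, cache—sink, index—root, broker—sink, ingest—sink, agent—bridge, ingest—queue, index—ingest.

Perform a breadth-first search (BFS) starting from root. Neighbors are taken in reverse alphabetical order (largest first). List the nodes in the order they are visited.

Visit root; enqueue mesh, ingest, index → queue [mesh, ingest, index]
Visit mesh; enqueue broker, auth → queue [ingest, index, broker, auth]
Visit ingest; enqueue worker, sink, queue, cache → queue [index, broker, auth, worker, sink, queue, cache]
Visit index → queue [broker, auth, worker, sink, queue, cache]
Visit broker; enqueue relay → queue [auth, worker, sink, queue, cache, relay]
Visit auth → queue [worker, sink, queue, cache, relay]
Visit worker; enqueue mirror → queue [sink, queue, cache, relay, mirror]
Visit sink; enqueue router → queue [queue, cache, relay, mirror, router]
Visit queue; enqueue hub → queue [cache, relay, mirror, router, hub]
Visit cache; enqueue bridge → queue [relay, mirror, router, hub, bridge]
Visit relay; enqueue node → queue [mirror, router, hub, bridge, node]
Visit mirror; enqueue agent → queue [router, hub, bridge, node, agent]
Visit router → queue [hub, bridge, node, agent]
Visit hub → queue [bridge, node, agent]
Visit bridge → queue [node, agent]
Visit node → queue [agent]
Visit agent → queue []

root -> mesh -> ingest -> index -> broker -> auth -> worker -> sink -> queue -> cache -> relay -> mirror -> router -> hub -> bridge -> node -> agent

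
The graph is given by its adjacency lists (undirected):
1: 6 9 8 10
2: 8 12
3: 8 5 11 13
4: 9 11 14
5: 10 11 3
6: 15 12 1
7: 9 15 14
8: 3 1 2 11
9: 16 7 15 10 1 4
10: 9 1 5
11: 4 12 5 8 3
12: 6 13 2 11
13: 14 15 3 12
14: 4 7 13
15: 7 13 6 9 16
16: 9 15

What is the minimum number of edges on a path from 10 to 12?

3

Level 0: 10
Level 1: 1, 5, 9
Level 2: 3, 4, 6, 7, 8, 11, 15, 16
Level 3: 2, 12, 13, 14
12 first appears at level 3.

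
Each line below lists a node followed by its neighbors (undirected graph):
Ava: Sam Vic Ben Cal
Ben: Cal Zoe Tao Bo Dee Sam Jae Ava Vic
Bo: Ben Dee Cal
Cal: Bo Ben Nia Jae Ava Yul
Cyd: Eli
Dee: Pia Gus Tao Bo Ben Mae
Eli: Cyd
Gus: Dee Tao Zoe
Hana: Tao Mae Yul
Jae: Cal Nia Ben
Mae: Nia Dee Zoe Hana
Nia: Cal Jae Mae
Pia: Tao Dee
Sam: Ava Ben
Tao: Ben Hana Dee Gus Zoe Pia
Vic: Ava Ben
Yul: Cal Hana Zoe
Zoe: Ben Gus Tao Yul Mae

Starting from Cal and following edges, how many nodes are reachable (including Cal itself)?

BFS from Cal visits: Cal, Bo, Ben, Nia, Jae, Ava, Yul, Dee, Zoe, Tao, Sam, Vic, Mae, Hana, Pia, Gus
Reachable nodes: 16 of 18 total.

16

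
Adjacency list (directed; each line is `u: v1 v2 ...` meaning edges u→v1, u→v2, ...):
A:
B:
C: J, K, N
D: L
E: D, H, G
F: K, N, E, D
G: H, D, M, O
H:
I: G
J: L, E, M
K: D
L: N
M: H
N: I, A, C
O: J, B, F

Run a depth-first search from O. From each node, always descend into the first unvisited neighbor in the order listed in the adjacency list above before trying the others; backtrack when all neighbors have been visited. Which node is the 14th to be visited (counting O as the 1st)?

Visit O
O → J
J → L
L → N
N → I
I → G
G → H
G → D
G → M
N → A
N → C
C → K
J → E
O → B
O → F

Visit order: O, J, L, N, I, G, H, D, M, A, C, K, E, B, F

B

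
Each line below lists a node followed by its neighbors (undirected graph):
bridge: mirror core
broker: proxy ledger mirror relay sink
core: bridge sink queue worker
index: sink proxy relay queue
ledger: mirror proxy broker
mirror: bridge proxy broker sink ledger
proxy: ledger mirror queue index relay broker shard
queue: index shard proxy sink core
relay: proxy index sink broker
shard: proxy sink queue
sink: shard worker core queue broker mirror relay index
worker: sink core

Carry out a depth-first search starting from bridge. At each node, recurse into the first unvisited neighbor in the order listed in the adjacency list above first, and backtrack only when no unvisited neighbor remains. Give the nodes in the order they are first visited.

bridge mirror proxy ledger broker relay index sink shard queue core worker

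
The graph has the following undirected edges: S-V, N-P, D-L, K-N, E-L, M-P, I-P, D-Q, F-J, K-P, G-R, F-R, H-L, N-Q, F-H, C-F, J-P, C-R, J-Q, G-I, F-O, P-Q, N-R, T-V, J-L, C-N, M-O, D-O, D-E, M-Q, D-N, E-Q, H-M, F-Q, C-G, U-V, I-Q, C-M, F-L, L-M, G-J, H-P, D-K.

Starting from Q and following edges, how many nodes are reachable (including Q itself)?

16

BFS from Q visits: Q, P, N, M, J, I, F, E, D, K, H, R, C, O, L, G
Reachable nodes: 16 of 20 total.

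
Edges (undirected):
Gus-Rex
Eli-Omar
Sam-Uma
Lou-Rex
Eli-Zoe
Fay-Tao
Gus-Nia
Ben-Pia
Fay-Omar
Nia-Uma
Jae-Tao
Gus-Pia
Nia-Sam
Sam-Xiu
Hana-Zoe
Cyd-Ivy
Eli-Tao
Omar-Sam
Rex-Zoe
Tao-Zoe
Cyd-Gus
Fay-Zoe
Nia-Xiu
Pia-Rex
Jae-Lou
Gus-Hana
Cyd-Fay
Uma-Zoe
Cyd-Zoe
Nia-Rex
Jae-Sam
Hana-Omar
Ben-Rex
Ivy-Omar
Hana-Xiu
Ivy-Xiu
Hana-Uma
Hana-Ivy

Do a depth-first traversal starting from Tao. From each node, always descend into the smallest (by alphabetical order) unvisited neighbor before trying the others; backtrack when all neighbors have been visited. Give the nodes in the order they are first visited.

Tao -> Eli -> Omar -> Fay -> Cyd -> Gus -> Hana -> Ivy -> Xiu -> Nia -> Rex -> Ben -> Pia -> Lou -> Jae -> Sam -> Uma -> Zoe

Visit Tao
Tao → Eli
Eli → Omar
Omar → Fay
Fay → Cyd
Cyd → Gus
Gus → Hana
Hana → Ivy
Ivy → Xiu
Xiu → Nia
Nia → Rex
Rex → Ben
Ben → Pia
Rex → Lou
Lou → Jae
Jae → Sam
Sam → Uma
Uma → Zoe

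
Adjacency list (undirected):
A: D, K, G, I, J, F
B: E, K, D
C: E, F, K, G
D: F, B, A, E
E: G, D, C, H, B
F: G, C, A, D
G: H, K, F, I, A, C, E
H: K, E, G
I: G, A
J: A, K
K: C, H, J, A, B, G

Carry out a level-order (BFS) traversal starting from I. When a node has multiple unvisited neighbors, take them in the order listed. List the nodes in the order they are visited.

I -> G -> A -> H -> K -> F -> C -> E -> D -> J -> B

Visit I; enqueue G, A → queue [G, A]
Visit G; enqueue H, K, F, C, E → queue [A, H, K, F, C, E]
Visit A; enqueue D, J → queue [H, K, F, C, E, D, J]
Visit H → queue [K, F, C, E, D, J]
Visit K; enqueue B → queue [F, C, E, D, J, B]
Visit F → queue [C, E, D, J, B]
Visit C → queue [E, D, J, B]
Visit E → queue [D, J, B]
Visit D → queue [J, B]
Visit J → queue [B]
Visit B → queue []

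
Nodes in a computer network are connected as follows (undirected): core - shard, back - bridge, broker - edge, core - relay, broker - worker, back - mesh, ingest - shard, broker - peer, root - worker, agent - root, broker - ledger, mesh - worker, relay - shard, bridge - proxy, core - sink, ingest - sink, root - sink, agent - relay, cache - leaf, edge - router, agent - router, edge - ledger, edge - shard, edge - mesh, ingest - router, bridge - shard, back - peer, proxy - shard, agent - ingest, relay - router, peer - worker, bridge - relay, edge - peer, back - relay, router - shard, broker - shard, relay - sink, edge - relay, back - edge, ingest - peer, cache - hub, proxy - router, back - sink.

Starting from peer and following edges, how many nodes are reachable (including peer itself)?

17

BFS from peer visits: peer, back, broker, edge, ingest, worker, bridge, mesh, relay, sink, ledger, shard, router, agent, root, proxy, core
Reachable nodes: 17 of 20 total.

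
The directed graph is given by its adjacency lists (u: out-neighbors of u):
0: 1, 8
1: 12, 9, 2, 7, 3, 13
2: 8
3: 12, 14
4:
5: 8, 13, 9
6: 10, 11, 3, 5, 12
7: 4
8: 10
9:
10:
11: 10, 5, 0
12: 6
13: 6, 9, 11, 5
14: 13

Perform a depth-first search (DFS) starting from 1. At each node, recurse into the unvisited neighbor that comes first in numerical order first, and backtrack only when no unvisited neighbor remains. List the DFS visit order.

Visit 1
1 → 2
2 → 8
8 → 10
1 → 3
3 → 12
12 → 6
6 → 5
5 → 9
5 → 13
13 → 11
11 → 0
3 → 14
1 → 7
7 → 4

1, 2, 8, 10, 3, 12, 6, 5, 9, 13, 11, 0, 14, 7, 4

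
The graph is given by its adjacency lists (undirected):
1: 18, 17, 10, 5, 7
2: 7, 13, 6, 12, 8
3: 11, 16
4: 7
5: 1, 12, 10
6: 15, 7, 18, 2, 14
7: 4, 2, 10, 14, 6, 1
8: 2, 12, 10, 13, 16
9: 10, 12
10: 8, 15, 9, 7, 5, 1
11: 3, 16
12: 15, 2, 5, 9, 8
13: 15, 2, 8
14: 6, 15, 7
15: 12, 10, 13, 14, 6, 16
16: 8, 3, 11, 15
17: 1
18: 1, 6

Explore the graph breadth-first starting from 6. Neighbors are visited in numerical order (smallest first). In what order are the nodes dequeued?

Visit 6; enqueue 2, 7, 14, 15, 18 → queue [2, 7, 14, 15, 18]
Visit 2; enqueue 8, 12, 13 → queue [7, 14, 15, 18, 8, 12, 13]
Visit 7; enqueue 1, 4, 10 → queue [14, 15, 18, 8, 12, 13, 1, 4, 10]
Visit 14 → queue [15, 18, 8, 12, 13, 1, 4, 10]
Visit 15; enqueue 16 → queue [18, 8, 12, 13, 1, 4, 10, 16]
Visit 18 → queue [8, 12, 13, 1, 4, 10, 16]
Visit 8 → queue [12, 13, 1, 4, 10, 16]
Visit 12; enqueue 5, 9 → queue [13, 1, 4, 10, 16, 5, 9]
Visit 13 → queue [1, 4, 10, 16, 5, 9]
Visit 1; enqueue 17 → queue [4, 10, 16, 5, 9, 17]
Visit 4 → queue [10, 16, 5, 9, 17]
Visit 10 → queue [16, 5, 9, 17]
Visit 16; enqueue 3, 11 → queue [5, 9, 17, 3, 11]
Visit 5 → queue [9, 17, 3, 11]
Visit 9 → queue [17, 3, 11]
Visit 17 → queue [3, 11]
Visit 3 → queue [11]
Visit 11 → queue []

6, 2, 7, 14, 15, 18, 8, 12, 13, 1, 4, 10, 16, 5, 9, 17, 3, 11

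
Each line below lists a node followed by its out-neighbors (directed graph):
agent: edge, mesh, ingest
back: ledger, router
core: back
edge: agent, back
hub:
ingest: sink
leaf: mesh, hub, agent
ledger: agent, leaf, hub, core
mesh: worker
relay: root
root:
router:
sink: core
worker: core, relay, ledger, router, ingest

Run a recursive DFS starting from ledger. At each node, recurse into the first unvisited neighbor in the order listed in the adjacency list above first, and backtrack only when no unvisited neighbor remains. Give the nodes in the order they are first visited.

ledger agent edge back router mesh worker core relay root ingest sink leaf hub

Visit ledger
ledger → agent
agent → edge
edge → back
back → router
agent → mesh
mesh → worker
worker → core
worker → relay
relay → root
worker → ingest
ingest → sink
ledger → leaf
leaf → hub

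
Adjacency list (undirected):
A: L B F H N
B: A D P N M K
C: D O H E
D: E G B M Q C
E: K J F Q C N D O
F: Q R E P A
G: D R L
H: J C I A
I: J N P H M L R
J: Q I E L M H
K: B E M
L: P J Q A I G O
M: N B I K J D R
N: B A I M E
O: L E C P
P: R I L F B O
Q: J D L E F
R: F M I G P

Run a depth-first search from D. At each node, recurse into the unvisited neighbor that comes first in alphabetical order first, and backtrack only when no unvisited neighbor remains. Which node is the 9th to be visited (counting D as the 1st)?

Visit D
D → B
B → A
A → F
F → E
E → C
C → H
H → I
I → J
J → L
L → G
G → R
R → M
M → K
M → N
R → P
P → O
L → Q

Visit order: D, B, A, F, E, C, H, I, J, L, G, R, M, K, N, P, O, Q

J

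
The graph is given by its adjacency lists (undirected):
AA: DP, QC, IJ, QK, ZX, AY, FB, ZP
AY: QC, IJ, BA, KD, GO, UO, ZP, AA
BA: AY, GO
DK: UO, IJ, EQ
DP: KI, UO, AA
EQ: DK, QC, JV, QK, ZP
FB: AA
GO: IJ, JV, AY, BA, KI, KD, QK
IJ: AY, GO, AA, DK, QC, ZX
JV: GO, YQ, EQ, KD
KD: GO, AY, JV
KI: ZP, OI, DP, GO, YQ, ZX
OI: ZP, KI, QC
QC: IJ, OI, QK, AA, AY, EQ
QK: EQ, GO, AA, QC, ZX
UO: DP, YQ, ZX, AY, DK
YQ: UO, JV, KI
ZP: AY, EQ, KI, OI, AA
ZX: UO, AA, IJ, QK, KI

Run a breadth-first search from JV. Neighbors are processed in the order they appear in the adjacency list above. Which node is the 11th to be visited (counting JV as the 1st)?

Visit JV; enqueue GO, YQ, EQ, KD → queue [GO, YQ, EQ, KD]
Visit GO; enqueue IJ, AY, BA, KI, QK → queue [YQ, EQ, KD, IJ, AY, BA, KI, QK]
Visit YQ; enqueue UO → queue [EQ, KD, IJ, AY, BA, KI, QK, UO]
Visit EQ; enqueue DK, QC, ZP → queue [KD, IJ, AY, BA, KI, QK, UO, DK, QC, ZP]
Visit KD → queue [IJ, AY, BA, KI, QK, UO, DK, QC, ZP]
Visit IJ; enqueue AA, ZX → queue [AY, BA, KI, QK, UO, DK, QC, ZP, AA, ZX]
Visit AY → queue [BA, KI, QK, UO, DK, QC, ZP, AA, ZX]
Visit BA → queue [KI, QK, UO, DK, QC, ZP, AA, ZX]
Visit KI; enqueue OI, DP → queue [QK, UO, DK, QC, ZP, AA, ZX, OI, DP]
Visit QK → queue [UO, DK, QC, ZP, AA, ZX, OI, DP]
Visit UO → queue [DK, QC, ZP, AA, ZX, OI, DP]
Visit DK → queue [QC, ZP, AA, ZX, OI, DP]
Visit QC → queue [ZP, AA, ZX, OI, DP]
Visit ZP → queue [AA, ZX, OI, DP]
Visit AA; enqueue FB → queue [ZX, OI, DP, FB]
Visit ZX → queue [OI, DP, FB]
Visit OI → queue [DP, FB]
Visit DP → queue [FB]
Visit FB → queue []

Visit order: JV, GO, YQ, EQ, KD, IJ, AY, BA, KI, QK, UO, DK, QC, ZP, AA, ZX, OI, DP, FB

UO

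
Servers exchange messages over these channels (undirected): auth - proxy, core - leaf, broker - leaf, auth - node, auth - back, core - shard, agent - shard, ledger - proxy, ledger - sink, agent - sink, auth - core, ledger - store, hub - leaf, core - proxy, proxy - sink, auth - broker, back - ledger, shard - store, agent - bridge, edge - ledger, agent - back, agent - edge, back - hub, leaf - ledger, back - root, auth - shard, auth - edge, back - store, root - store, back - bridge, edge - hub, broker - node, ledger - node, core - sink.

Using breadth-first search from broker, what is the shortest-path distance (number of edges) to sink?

3

Level 0: broker
Level 1: auth, leaf, node
Level 2: back, core, edge, hub, ledger, proxy, shard
Level 3: agent, bridge, root, sink, store
sink first appears at level 3.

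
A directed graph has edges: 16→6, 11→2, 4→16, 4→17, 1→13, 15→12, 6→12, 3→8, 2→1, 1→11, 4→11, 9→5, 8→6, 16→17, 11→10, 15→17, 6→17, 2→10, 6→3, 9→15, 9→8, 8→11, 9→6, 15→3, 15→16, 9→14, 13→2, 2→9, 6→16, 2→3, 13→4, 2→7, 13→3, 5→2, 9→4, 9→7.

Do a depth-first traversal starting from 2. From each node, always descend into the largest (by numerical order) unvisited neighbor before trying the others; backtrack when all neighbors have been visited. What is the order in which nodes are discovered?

Visit 2
2 → 10
2 → 9
9 → 15
15 → 17
15 → 16
16 → 6
6 → 12
6 → 3
3 → 8
8 → 11
9 → 14
9 → 7
9 → 5
9 → 4
2 → 1
1 → 13

2 -> 10 -> 9 -> 15 -> 17 -> 16 -> 6 -> 12 -> 3 -> 8 -> 11 -> 14 -> 7 -> 5 -> 4 -> 1 -> 13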